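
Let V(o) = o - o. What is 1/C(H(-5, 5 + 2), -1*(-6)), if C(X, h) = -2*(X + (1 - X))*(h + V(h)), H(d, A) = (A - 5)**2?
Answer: -1/12 ≈ -0.083333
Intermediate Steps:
V(o) = 0
H(d, A) = (-5 + A)**2
C(X, h) = -2*h (C(X, h) = -2*(X + (1 - X))*(h + 0) = -2*h)
1/C(H(-5, 5 + 2), -1*(-6)) = 1/(-(-2)*(-6)) = 1/(-2*6) = 1/(-12) = -1/12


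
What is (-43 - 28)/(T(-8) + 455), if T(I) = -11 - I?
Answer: -71/452 ≈ -0.15708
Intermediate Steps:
(-43 - 28)/(T(-8) + 455) = (-43 - 28)/((-11 - 1*(-8)) + 455) = -71/((-11 + 8) + 455) = -71/(-3 + 455) = -71/452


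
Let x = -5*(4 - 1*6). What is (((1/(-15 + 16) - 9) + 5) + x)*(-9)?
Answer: -63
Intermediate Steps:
x = 10 (x = -5*(4 - 6) = -5*(-2) = 10)
(((1/(-15 + 16) - 9) + 5) + x)*(-9) = (((1/(-15 + 16) - 9) + 5) + 10)*(-9) = (((1/1 - 9) + 5) + 10)*(-9) = (((1 - 9) + 5) + 10)*(-9) = ((-8 + 5) + 10)*(-9) = (-3 + 10)*(-9) = 7*(-9) = -63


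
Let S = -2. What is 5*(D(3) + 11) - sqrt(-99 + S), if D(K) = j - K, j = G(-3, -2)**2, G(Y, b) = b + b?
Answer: 120 - I*sqrt(101) ≈ 120.0 - 10.05*I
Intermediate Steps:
G(Y, b) = 2*b
j = 16 (j = (2*(-2))**2 = (-4)**2 = 16)
D(K) = 16 - K
5*(D(3) + 11) - sqrt(-99 + S) = 5*((16 - 1*3) + 11) - sqrt(-99 - 2) = 5*((16 - 3) + 11) - sqrt(-101) = 5*(13 + 11) - I*sqrt(101) = 5*24 - I*sqrt(101) = 120 - I*sqrt(101)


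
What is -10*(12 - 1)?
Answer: -110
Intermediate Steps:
-10*(12 - 1) = -10*11 = -110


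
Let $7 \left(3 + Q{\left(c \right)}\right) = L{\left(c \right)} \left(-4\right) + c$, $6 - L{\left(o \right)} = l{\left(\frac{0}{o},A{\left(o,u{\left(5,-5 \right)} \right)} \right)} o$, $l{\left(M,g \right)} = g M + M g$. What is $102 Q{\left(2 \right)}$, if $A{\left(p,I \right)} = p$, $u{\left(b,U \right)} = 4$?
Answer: $- \frac{4386}{7} \approx -626.57$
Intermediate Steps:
$l{\left(M,g \right)} = 2 M g$ ($l{\left(M,g \right)} = M g + M g = 2 M g$)
$L{\left(o \right)} = 6$ ($L{\left(o \right)} = 6 - 2 \frac{0}{o} o o = 6 - 2 \cdot 0 o o = 6 - 0 o = 6 - 0 = 6 + 0 = 6$)
$Q{\left(c \right)} = - \frac{45}{7} + \frac{c}{7}$ ($Q{\left(c \right)} = -3 + \frac{6 \left(-4\right) + c}{7} = -3 + \frac{-24 + c}{7} = -3 + \left(- \frac{24}{7} + \frac{c}{7}\right) = - \frac{45}{7} + \frac{c}{7}$)
$102 Q{\left(2 \right)} = 102 \left(- \frac{45}{7} + \frac{1}{7} \cdot 2\right) = 102 \left(- \frac{45}{7} + \frac{2}{7}\right) = 102 \left(- \frac{43}{7}\right) = - \frac{4386}{7}$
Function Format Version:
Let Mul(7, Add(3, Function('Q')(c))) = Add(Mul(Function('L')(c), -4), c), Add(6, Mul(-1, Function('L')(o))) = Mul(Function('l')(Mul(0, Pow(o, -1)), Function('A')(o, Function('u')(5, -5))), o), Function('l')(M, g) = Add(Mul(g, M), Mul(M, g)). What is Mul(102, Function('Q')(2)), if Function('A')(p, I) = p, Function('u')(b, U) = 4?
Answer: Rational(-4386, 7) ≈ -626.57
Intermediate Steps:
Function('l')(M, g) = Mul(2, M, g) (Function('l')(M, g) = Add(Mul(M, g), Mul(M, g)) = Mul(2, M, g))
Function('L')(o) = 6 (Function('L')(o) = Add(6, Mul(-1, Mul(Mul(2, Mul(0, Pow(o, -1)), o), o))) = Add(6, Mul(-1, Mul(Mul(2, 0, o), o))) = Add(6, Mul(-1, Mul(0, o))) = Add(6, Mul(-1, 0)) = Add(6, 0) = 6)
Function('Q')(c) = Add(Rational(-45, 7), Mul(Rational(1, 7), c)) (Function('Q')(c) = Add(-3, Mul(Rational(1, 7), Add(Mul(6, -4), c))) = Add(-3, Mul(Rational(1, 7), Add(-24, c))) = Add(-3, Add(Rational(-24, 7), Mul(Rational(1, 7), c))) = Add(Rational(-45, 7), Mul(Rational(1, 7), c)))
Mul(102, Function('Q')(2)) = Mul(102, Add(Rational(-45, 7), Mul(Rational(1, 7), 2))) = Mul(102, Add(Rational(-45, 7), Rational(2, 7))) = Mul(102, Rational(-43, 7)) = Rational(-4386, 7)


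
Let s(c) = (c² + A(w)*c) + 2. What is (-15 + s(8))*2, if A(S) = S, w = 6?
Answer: 198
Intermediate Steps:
s(c) = 2 + c² + 6*c (s(c) = (c² + 6*c) + 2 = 2 + c² + 6*c)
(-15 + s(8))*2 = (-15 + (2 + 8² + 6*8))*2 = (-15 + (2 + 64 + 48))*2 = (-15 + 114)*2 = 99*2 = 198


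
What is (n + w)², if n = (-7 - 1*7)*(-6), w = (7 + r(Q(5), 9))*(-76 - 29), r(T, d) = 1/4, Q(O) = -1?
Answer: 7338681/16 ≈ 4.5867e+5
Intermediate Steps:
r(T, d) = ¼
w = -3045/4 (w = (7 + ¼)*(-76 - 29) = (29/4)*(-105) = -3045/4 ≈ -761.25)
n = 84 (n = (-7 - 7)*(-6) = -14*(-6) = 84)
(n + w)² = (84 - 3045/4)² = (-2709/4)² = 7338681/16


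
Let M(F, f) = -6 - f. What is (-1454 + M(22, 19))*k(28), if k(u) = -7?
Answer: 10353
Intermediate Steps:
(-1454 + M(22, 19))*k(28) = (-1454 + (-6 - 1*19))*(-7) = (-1454 + (-6 - 19))*(-7) = (-1454 - 25)*(-7) = -1479*(-7) = 10353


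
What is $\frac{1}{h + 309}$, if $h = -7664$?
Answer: $- \frac{1}{7355} \approx -0.00013596$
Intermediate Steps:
$\frac{1}{h + 309} = \frac{1}{-7664 + 309} = \frac{1}{-7355} = - \frac{1}{7355}$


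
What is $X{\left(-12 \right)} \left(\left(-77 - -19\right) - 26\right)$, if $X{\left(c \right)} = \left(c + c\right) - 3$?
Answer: $2268$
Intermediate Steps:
$X{\left(c \right)} = -3 + 2 c$ ($X{\left(c \right)} = 2 c - 3 = -3 + 2 c$)
$X{\left(-12 \right)} \left(\left(-77 - -19\right) - 26\right) = \left(-3 + 2 \left(-12\right)\right) \left(\left(-77 - -19\right) - 26\right) = \left(-3 - 24\right) \left(\left(-77 + 19\right) - 26\right) = - 27 \left(-58 - 26\right) = \left(-27\right) \left(-84\right) = 2268$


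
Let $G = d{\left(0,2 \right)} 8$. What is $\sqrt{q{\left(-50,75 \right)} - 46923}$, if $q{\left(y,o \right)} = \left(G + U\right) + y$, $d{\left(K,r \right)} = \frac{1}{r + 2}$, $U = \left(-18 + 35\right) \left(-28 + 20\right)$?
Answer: $17 i \sqrt{163} \approx 217.04 i$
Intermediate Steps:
$U = -136$ ($U = 17 \left(-8\right) = -136$)
$d{\left(K,r \right)} = \frac{1}{2 + r}$
$G = 2$ ($G = \frac{1}{2 + 2} \cdot 8 = \frac{1}{4} \cdot 8 = 2$)
$q{\left(y,o \right)} = -134 + y$ ($q{\left(y,o \right)} = \left(2 - 136\right) + y = -134 + y$)
$\sqrt{q{\left(-50,75 \right)} - 46923} = \sqrt{\left(-134 - 50\right) - 46923} = \sqrt{-184 - 46923} = \sqrt{-47107} = 17 i \sqrt{163}$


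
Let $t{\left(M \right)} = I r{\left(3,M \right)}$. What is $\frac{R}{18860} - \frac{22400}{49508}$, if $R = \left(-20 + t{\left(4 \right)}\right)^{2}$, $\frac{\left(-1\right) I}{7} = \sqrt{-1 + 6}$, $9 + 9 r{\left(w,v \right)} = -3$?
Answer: $- \frac{42873448}{105043599} - \frac{56 \sqrt{5}}{2829} \approx -0.45241$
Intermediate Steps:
$r{\left(w,v \right)} = - \frac{4}{3}$ ($r{\left(w,v \right)} = -1 + \frac{1}{9} \left(-3\right) = -1 - \frac{1}{3} = - \frac{4}{3}$)
$I = - 7 \sqrt{5}$ ($I = - 7 \sqrt{-1 + 6} = - 7 \sqrt{5} \approx -15.652$)
$t{\left(M \right)} = \frac{28 \sqrt{5}}{3}$ ($t{\left(M \right)} = - 7 \sqrt{5} \left(- \frac{4}{3}\right) = \frac{28 \sqrt{5}}{3}$)
$R = \left(-20 + \frac{28 \sqrt{5}}{3}\right)^{2} \approx 0.75684$
$\frac{R}{18860} - \frac{22400}{49508} = \frac{\frac{7520}{9} - \frac{1120 \sqrt{5}}{3}}{18860} - \frac{22400}{49508} = \left(\frac{7520}{9} - \frac{1120 \sqrt{5}}{3}\right) \frac{1}{18860} - \frac{5600}{12377} = \left(\frac{376}{8487} - \frac{56 \sqrt{5}}{2829}\right) - \frac{5600}{12377} = - \frac{42873448}{105043599} - \frac{56 \sqrt{5}}{2829}$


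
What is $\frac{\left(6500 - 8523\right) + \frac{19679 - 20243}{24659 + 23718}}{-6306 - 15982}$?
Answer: $\frac{97867235}{1078226576} \approx 0.090767$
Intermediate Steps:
$\frac{\left(6500 - 8523\right) + \frac{19679 - 20243}{24659 + 23718}}{-6306 - 15982} = \frac{\left(6500 - 8523\right) - \frac{564}{48377}}{-22288} = \left(-2023 - \frac{564}{48377}\right) \left(- \frac{1}{22288}\right) = \left(- \frac{97867235}{48377}\right) \left(- \frac{1}{22288}\right) = \frac{97867235}{1078226576}$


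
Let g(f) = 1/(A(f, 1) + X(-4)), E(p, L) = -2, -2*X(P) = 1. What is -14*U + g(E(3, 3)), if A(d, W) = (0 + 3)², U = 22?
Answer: -5234/17 ≈ -307.88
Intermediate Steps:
X(P) = -½ (X(P) = -½*1 = -½)
A(d, W) = 9 (A(d, W) = 3² = 9)
g(f) = 2/17 (g(f) = 1/(9 - ½) = 1/(17/2) = 2/17)
-14*U + g(E(3, 3)) = -14*22 + 2/17 = -308 + 2/17 = -5234/17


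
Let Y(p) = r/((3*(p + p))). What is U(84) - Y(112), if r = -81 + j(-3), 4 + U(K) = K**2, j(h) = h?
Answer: 56417/8 ≈ 7052.1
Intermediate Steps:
U(K) = -4 + K**2
r = -84 (r = -81 - 3 = -84)
Y(p) = -14/p (Y(p) = -84*1/(3*(p + p)) = -84*1/(6*p) = -14/p)
U(84) - Y(112) = (-4 + 84**2) - (-14)/112 = (-4 + 7056) - (-14)/112 = 7052 - 1*(-1/8) = 7052 + 1/8 = 56417/8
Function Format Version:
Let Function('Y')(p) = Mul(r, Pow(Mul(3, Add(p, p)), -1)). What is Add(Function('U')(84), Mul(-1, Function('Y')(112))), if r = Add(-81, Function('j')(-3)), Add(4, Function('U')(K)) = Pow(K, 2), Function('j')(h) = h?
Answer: Rational(56417, 8) ≈ 7052.1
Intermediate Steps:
Function('U')(K) = Add(-4, Pow(K, 2))
r = -84 (r = Add(-81, -3) = -84)
Function('Y')(p) = Mul(-14, Pow(p, -1)) (Function('Y')(p) = Mul(-84, Pow(Mul(3, Add(p, p)), -1)) = Mul(-84, Pow(Mul(3, Mul(2, p)), -1)) = Mul(-84, Pow(Mul(6, p), -1)) = Mul(-84, Mul(Rational(1, 6), Pow(p, -1))) = Mul(-14, Pow(p, -1)))
Add(Function('U')(84), Mul(-1, Function('Y')(112))) = Add(Add(-4, Pow(84, 2)), Mul(-1, Mul(-14, Pow(112, -1)))) = Add(Add(-4, 7056), Mul(-1, Mul(-14, Rational(1, 112)))) = Add(7052, Mul(-1, Rational(-1, 8))) = Add(7052, Rational(1, 8)) = Rational(56417, 8)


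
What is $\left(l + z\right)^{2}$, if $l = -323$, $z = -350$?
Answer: $452929$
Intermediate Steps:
$\left(l + z\right)^{2} = \left(-323 - 350\right)^{2} = \left(-673\right)^{2} = 452929$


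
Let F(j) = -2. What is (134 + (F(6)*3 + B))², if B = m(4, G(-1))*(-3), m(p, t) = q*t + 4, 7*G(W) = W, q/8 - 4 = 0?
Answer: 824464/49 ≈ 16826.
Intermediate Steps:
q = 32 (q = 32 + 8*0 = 32 + 0 = 32)
G(W) = W/7
m(p, t) = 4 + 32*t (m(p, t) = 32*t + 4 = 4 + 32*t)
B = 12/7 (B = (4 + 32*((⅐)*(-1)))*(-3) = (4 + 32*(-⅐))*(-3) = (4 - 32/7)*(-3) = -4/7*(-3) = 12/7 ≈ 1.7143)
(134 + (F(6)*3 + B))² = (134 + (-2*3 + 12/7))² = (134 + (-6 + 12/7))² = (134 - 30/7)² = (908/7)² = 824464/49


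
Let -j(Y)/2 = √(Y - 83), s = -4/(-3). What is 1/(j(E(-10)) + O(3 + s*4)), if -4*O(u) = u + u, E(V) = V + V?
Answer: -150/15457 + 72*I*√103/15457 ≈ -0.0097043 + 0.047274*I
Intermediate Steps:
s = 4/3 (s = -4*(-⅓) = 4/3 ≈ 1.3333)
E(V) = 2*V
j(Y) = -2*√(-83 + Y) (j(Y) = -2*√(Y - 83) = -2*√(-83 + Y))
O(u) = -u/2 (O(u) = -(u + u)/4 = -u/2)
1/(j(E(-10)) + O(3 + s*4)) = 1/(-2*√(-83 + 2*(-10)) - (3 + (4/3)*4)/2) = 1/(-2*√(-83 - 20) - (3 + 16/3)/2) = 1/(-2*I*√103 - ½*25/3) = 1/(-2*I*√103 - 25/6) = 1/(-25/6 - 2*I*√103)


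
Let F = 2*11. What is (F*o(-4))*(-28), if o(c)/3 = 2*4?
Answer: -14784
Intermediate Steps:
o(c) = 24 (o(c) = 3*(2*4) = 3*8 = 24)
F = 22
(F*o(-4))*(-28) = (22*24)*(-28) = 528*(-28) = -14784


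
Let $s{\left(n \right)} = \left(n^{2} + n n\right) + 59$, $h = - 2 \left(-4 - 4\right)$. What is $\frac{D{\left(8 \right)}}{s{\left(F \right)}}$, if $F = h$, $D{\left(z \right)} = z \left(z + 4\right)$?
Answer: $\frac{96}{571} \approx 0.16813$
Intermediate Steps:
$D{\left(z \right)} = z \left(4 + z\right)$
$h = 16$ ($h = \left(-2\right) \left(-8\right) = 16$)
$F = 16$
$s{\left(n \right)} = 59 + 2 n^{2}$ ($s{\left(n \right)} = \left(n^{2} + n^{2}\right) + 59 = 2 n^{2} + 59 = 59 + 2 n^{2}$)
$\frac{D{\left(8 \right)}}{s{\left(F \right)}} = \frac{8 \left(4 + 8\right)}{59 + 2 \cdot 16^{2}} = \frac{8 \cdot 12}{59 + 2 \cdot 256} = \frac{96}{59 + 512} = \frac{96}{571}$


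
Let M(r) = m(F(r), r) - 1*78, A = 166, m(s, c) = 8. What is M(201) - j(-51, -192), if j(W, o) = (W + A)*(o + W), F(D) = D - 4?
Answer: 27875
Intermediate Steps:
F(D) = -4 + D
M(r) = -70 (M(r) = 8 - 1*78 = 8 - 78 = -70)
j(W, o) = (166 + W)*(W + o) (j(W, o) = (W + 166)*(o + W) = (166 + W)*(W + o))
M(201) - j(-51, -192) = -70 - ((-51)² + 166*(-51) + 166*(-192) - 51*(-192)) = -70 - (2601 - 8466 - 31872 + 9792) = -70 - 1*(-27945) = -70 + 27945 = 27875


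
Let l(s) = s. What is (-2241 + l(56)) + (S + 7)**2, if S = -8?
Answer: -2184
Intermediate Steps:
(-2241 + l(56)) + (S + 7)**2 = (-2241 + 56) + (-8 + 7)**2 = -2185 + (-1)**2 = -2185 + 1 = -2184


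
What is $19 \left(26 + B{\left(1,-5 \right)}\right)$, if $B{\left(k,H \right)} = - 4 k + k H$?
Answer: $323$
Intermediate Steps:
$B{\left(k,H \right)} = - 4 k + H k$
$19 \left(26 + B{\left(1,-5 \right)}\right) = 19 \left(26 + 1 \left(-4 - 5\right)\right) = 19 \left(26 + 1 \left(-9\right)\right) = 19 \left(26 - 9\right) = 19 \cdot 17 = 323$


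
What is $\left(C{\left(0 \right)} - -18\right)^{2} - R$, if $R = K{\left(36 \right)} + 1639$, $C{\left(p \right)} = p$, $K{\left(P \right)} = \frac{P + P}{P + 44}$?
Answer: $- \frac{13159}{10} \approx -1315.9$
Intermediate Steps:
$K{\left(P \right)} = \frac{2 P}{44 + P}$
$R = \frac{16399}{10}$ ($R = 2 \cdot 36 \frac{1}{44 + 36} + 1639 = 2 \cdot 36 \cdot \frac{1}{80} + 1639 = \frac{9}{10} + 1639 = \frac{16399}{10} \approx 1639.9$)
$\left(C{\left(0 \right)} - -18\right)^{2} - R = \left(0 - -18\right)^{2} - \frac{16399}{10} = \left(0 + 18\right)^{2} - \frac{16399}{10} = 18^{2} - \frac{16399}{10} = 324 - \frac{16399}{10} = - \frac{13159}{10}$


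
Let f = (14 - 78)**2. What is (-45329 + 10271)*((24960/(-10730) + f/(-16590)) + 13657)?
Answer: -1420219500785306/2966845 ≈ -4.7870e+8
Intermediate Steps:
f = 4096 (f = (-64)**2 = 4096)
(-45329 + 10271)*((24960/(-10730) + f/(-16590)) + 13657) = (-45329 + 10271)*((24960/(-10730) + 4096/(-16590)) + 13657) = -35058*((24960*(-1/10730) + 4096*(-1/16590)) + 13657) = -35058*((-2496/1073 - 2048/8295) + 13657) = -35058*(-22901824/8900535 + 13657) = -35058*121531704671/8900535 = -1420219500785306/2966845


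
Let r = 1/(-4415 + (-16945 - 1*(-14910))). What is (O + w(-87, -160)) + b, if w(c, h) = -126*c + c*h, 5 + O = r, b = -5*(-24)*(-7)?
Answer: 155038649/6450 ≈ 24037.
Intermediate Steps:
b = -840 (b = 120*(-7) = -840)
r = -1/6450 (r = 1/(-4415 + (-16945 + 14910)) = 1/(-4415 - 2035) = 1/(-6450) = -1/6450 ≈ -0.00015504)
O = -32251/6450 (O = -5 - 1/6450 = -32251/6450 ≈ -5.0002)
(O + w(-87, -160)) + b = (-32251/6450 - 87*(-126 - 160)) - 840 = (-32251/6450 - 87*(-286)) - 840 = (-32251/6450 + 24882) - 840 = 160456649/6450 - 840 = 155038649/6450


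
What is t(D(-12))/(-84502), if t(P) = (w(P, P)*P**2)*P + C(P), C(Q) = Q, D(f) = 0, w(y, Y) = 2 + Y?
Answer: 0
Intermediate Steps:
t(P) = P + P**3*(2 + P) (t(P) = ((2 + P)*P**2)*P + P = (P**2*(2 + P))*P + P = P**3*(2 + P) + P = P + P**3*(2 + P))
t(D(-12))/(-84502) = (0*(1 + 0**2*(2 + 0)))/(-84502) = (0*(1 + 0*2))*(-1/84502) = (0*(1 + 0))*(-1/84502) = (0*1)*(-1/84502) = 0*(-1/84502) = 0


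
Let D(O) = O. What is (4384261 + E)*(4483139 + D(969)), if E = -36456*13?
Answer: 17534355487964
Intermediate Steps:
E = -473928
(4384261 + E)*(4483139 + D(969)) = (4384261 - 473928)*(4483139 + 969) = 3910333*4484108 = 17534355487964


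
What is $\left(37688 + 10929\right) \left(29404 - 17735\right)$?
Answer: $567311773$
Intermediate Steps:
$\left(37688 + 10929\right) \left(29404 - 17735\right) = 48617 \cdot 11669 = 567311773$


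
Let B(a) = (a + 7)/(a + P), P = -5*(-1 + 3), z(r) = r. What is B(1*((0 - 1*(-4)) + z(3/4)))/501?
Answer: -47/10521 ≈ -0.0044673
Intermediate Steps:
P = -10 (P = -5*2 = -10)
B(a) = (7 + a)/(-10 + a) (B(a) = (a + 7)/(a - 10) = (7 + a)/(-10 + a))
B(1*((0 - 1*(-4)) + z(3/4)))/501 = ((7 + 1*((0 - 1*(-4)) + 3/4))/(-10 + 1*((0 - 1*(-4)) + 3/4)))/501 = ((7 + 1*((0 + 4) + 3*(¼)))/(-10 + 1*((0 + 4) + 3*(¼))))*(1/501) = ((7 + 1*(4 + ¾))/(-10 + 1*(4 + ¾)))*(1/501) = ((7 + 1*(19/4))/(-10 + 1*(19/4)))*(1/501) = ((7 + 19/4)/(-10 + 19/4))*(1/501) = ((47/4)/(-21/4))*(1/501) = -4/21*47/4*(1/501) = -47/21*1/501 = -47/10521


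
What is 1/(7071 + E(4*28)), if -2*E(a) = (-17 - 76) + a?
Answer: 2/14123 ≈ 0.00014161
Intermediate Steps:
E(a) = 93/2 - a/2 (E(a) = -((-17 - 76) + a)/2 = -(-93 + a)/2 = 93/2 - a/2)
1/(7071 + E(4*28)) = 1/(7071 + (93/2 - 2*28)) = 1/(7071 + (93/2 - ½*112)) = 1/(7071 + (93/2 - 56)) = 1/(7071 - 19/2) = 1/(14123/2) = 2/14123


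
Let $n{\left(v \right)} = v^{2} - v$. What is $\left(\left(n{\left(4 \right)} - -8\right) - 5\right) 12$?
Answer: $180$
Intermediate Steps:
$\left(\left(n{\left(4 \right)} - -8\right) - 5\right) 12 = \left(\left(4 \left(-1 + 4\right) - -8\right) - 5\right) 12 = \left(\left(4 \cdot 3 + 8\right) - 5\right) 12 = \left(\left(12 + 8\right) - 5\right) 12 = \left(20 - 5\right) 12 = 15 \cdot 12 = 180$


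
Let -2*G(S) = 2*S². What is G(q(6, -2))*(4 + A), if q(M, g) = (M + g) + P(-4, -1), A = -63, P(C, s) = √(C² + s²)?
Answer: 1947 + 472*√17 ≈ 3893.1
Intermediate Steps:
q(M, g) = M + g + √17 (q(M, g) = (M + g) + √((-4)² + (-1)²) = (M + g) + √(16 + 1) = (M + g) + √17 = M + g + √17)
G(S) = -S²
G(q(6, -2))*(4 + A) = (-(6 - 2 + √17)²)*(4 - 63) = -(4 + √17)²*(-59) = 59*(4 + √17)²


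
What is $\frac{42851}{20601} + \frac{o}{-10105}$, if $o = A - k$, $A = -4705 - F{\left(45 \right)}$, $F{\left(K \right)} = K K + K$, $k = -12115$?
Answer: $\frac{64600003}{41634621} \approx 1.5516$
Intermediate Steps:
$F{\left(K \right)} = K + K^{2}$ ($F{\left(K \right)} = K^{2} + K = K + K^{2}$)
$A = -6775$ ($A = -4705 - 45 \left(1 + 45\right) = -4705 - 45 \cdot 46 = -4705 - 2070 = -6775$)
$o = 5340$ ($o = -6775 - -12115 = -6775 + 12115 = 5340$)
$\frac{42851}{20601} + \frac{o}{-10105} = \frac{42851}{20601} + \frac{5340}{-10105} = 42851 \cdot \frac{1}{20601} + 5340 \left(- \frac{1}{10105}\right) = \frac{42851}{20601} - \frac{1068}{2021} = \frac{64600003}{41634621}$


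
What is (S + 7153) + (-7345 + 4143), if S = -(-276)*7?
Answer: 5883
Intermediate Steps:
S = 1932 (S = -276*(-7) = 1932)
(S + 7153) + (-7345 + 4143) = (1932 + 7153) + (-7345 + 4143) = 9085 - 3202 = 5883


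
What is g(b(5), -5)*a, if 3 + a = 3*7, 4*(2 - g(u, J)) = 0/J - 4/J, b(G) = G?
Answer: 162/5 ≈ 32.400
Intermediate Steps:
g(u, J) = 2 + 1/J (g(u, J) = 2 - (0/J - 4/J)/4 = 2 - (0 - 4/J)/4 = 2 - (-1)/J = 2 + 1/J)
a = 18 (a = -3 + 3*7 = -3 + 21 = 18)
g(b(5), -5)*a = (2 + 1/(-5))*18 = (2 - ⅕)*18 = (9/5)*18 = 162/5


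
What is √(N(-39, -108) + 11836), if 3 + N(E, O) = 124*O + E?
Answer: I*√1598 ≈ 39.975*I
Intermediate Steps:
N(E, O) = -3 + E + 124*O (N(E, O) = -3 + (124*O + E) = -3 + (E + 124*O) = -3 + E + 124*O)
√(N(-39, -108) + 11836) = √((-3 - 39 + 124*(-108)) + 11836) = √((-3 - 39 - 13392) + 11836) = √(-13434 + 11836) = √(-1598) = I*√1598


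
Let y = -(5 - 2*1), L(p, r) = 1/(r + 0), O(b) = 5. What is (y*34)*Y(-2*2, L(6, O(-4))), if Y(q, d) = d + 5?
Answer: -2652/5 ≈ -530.40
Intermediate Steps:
L(p, r) = 1/r
y = -3 (y = -(5 - 2) = -1*3 = -3)
Y(q, d) = 5 + d
(y*34)*Y(-2*2, L(6, O(-4))) = (-3*34)*(5 + 1/5) = -102*(5 + ⅕) = -102*26/5 = -2652/5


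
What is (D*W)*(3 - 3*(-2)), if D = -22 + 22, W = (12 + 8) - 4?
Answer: 0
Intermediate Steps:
W = 16 (W = 20 - 4 = 16)
D = 0
(D*W)*(3 - 3*(-2)) = (0*16)*(3 - 3*(-2)) = 0*(3 + 6) = 0*9 = 0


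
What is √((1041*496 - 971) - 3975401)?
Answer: 2*I*√865009 ≈ 1860.1*I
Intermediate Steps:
√((1041*496 - 971) - 3975401) = √((516336 - 971) - 3975401) = √(515365 - 3975401) = √(-3460036) = 2*I*√865009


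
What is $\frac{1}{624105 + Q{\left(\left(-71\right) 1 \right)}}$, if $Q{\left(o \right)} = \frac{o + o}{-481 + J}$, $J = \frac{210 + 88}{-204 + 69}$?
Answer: $\frac{65233}{40712260635} \approx 1.6023 \cdot 10^{-6}$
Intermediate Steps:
$J = - \frac{298}{135}$ ($J = \frac{298}{-135} = 298 \left(- \frac{1}{135}\right) = - \frac{298}{135} \approx -2.2074$)
$Q{\left(o \right)} = - \frac{270 o}{65233}$ ($Q{\left(o \right)} = \frac{o + o}{-481 - \frac{298}{135}} = \frac{2 o}{- \frac{65233}{135}} = 2 o \left(- \frac{135}{65233}\right) = - \frac{270 o}{65233}$)
$\frac{1}{624105 + Q{\left(\left(-71\right) 1 \right)}} = \frac{1}{624105 - \frac{270 \left(\left(-71\right) 1\right)}{65233}} = \frac{1}{624105 - - \frac{19170}{65233}} = \frac{1}{624105 + \frac{19170}{65233}} = \frac{1}{\frac{40712260635}{65233}} = \frac{65233}{40712260635}$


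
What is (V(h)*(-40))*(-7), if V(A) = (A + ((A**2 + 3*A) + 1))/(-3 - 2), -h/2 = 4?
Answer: -1848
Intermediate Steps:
h = -8 (h = -2*4 = -8)
V(A) = -1/5 - 4*A/5 - A**2/5 (V(A) = (A + (1 + A**2 + 3*A))/(-5) = (1 + A**2 + 4*A)*(-1/5) = -1/5 - 4*A/5 - A**2/5)
(V(h)*(-40))*(-7) = ((-1/5 - 4/5*(-8) - 1/5*(-8)**2)*(-40))*(-7) = ((-1/5 + 32/5 - 1/5*64)*(-40))*(-7) = ((-1/5 + 32/5 - 64/5)*(-40))*(-7) = -33/5*(-40)*(-7) = 264*(-7) = -1848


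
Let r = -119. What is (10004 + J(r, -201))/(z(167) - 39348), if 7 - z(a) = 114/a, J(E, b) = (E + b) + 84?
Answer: -1631256/6570061 ≈ -0.24829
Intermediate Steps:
J(E, b) = 84 + E + b
z(a) = 7 - 114/a
(10004 + J(r, -201))/(z(167) - 39348) = (10004 + (84 - 119 - 201))/((7 - 114/167) - 39348) = (10004 - 236)/((7 - 114*1/167) - 39348) = 9768/((7 - 114/167) - 39348) = 9768/(1055/167 - 39348) = 9768/(-6570061/167) = 9768*(-167/6570061) = -1631256/6570061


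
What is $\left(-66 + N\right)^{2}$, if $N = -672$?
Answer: $544644$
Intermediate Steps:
$\left(-66 + N\right)^{2} = \left(-66 - 672\right)^{2} = \left(-738\right)^{2} = 544644$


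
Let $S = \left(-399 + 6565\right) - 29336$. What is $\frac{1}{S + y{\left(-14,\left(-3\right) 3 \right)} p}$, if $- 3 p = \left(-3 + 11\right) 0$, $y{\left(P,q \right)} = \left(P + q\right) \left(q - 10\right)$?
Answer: $- \frac{1}{23170} \approx -4.3159 \cdot 10^{-5}$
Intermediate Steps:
$y{\left(P,q \right)} = \left(-10 + q\right) \left(P + q\right)$ ($y{\left(P,q \right)} = \left(P + q\right) \left(-10 + q\right) = \left(-10 + q\right) \left(P + q\right)$)
$p = 0$ ($p = - \frac{\left(-3 + 11\right) 0}{3} = - \frac{8 \cdot 0}{3} = \left(- \frac{1}{3}\right) 0 = 0$)
$S = -23170$ ($S = 6166 - 29336 = -23170$)
$\frac{1}{S + y{\left(-14,\left(-3\right) 3 \right)} p} = \frac{1}{-23170 + \left(\left(\left(-3\right) 3\right)^{2} - -140 - 10 \left(\left(-3\right) 3\right) - 14 \left(\left(-3\right) 3\right)\right) 0} = \frac{1}{-23170 + \left(\left(-9\right)^{2} + 140 - -90 - -126\right) 0} = \frac{1}{-23170 + \left(81 + 140 + 90 + 126\right) 0} = \frac{1}{-23170 + 437 \cdot 0} = \frac{1}{-23170 + 0} = \frac{1}{-23170} = - \frac{1}{23170}$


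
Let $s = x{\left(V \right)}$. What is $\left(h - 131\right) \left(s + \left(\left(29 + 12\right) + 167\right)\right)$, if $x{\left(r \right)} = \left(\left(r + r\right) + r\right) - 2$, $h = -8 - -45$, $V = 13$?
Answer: $-23030$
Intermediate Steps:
$h = 37$ ($h = -8 + 45 = 37$)
$x{\left(r \right)} = -2 + 3 r$ ($x{\left(r \right)} = \left(2 r + r\right) - 2 = 3 r - 2 = -2 + 3 r$)
$s = 37$ ($s = -2 + 3 \cdot 13 = -2 + 39 = 37$)
$\left(h - 131\right) \left(s + \left(\left(29 + 12\right) + 167\right)\right) = \left(37 - 131\right) \left(37 + \left(\left(29 + 12\right) + 167\right)\right) = - 94 \left(37 + \left(41 + 167\right)\right) = - 94 \left(37 + 208\right) = \left(-94\right) 245 = -23030$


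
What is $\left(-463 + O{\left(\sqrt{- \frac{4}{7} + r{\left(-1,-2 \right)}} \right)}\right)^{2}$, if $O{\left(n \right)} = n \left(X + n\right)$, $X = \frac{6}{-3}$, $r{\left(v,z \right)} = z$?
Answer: $\frac{10620577}{49} + \frac{39108 i \sqrt{14}}{49} \approx 2.1675 \cdot 10^{5} + 2986.3 i$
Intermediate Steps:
$X = -2$ ($X = 6 \left(- \frac{1}{3}\right) = -2$)
$O{\left(n \right)} = n \left(-2 + n\right)$
$\left(-463 + O{\left(\sqrt{- \frac{4}{7} + r{\left(-1,-2 \right)}} \right)}\right)^{2} = \left(-463 + \sqrt{- \frac{4}{7} - 2} \left(-2 + \sqrt{- \frac{4}{7} - 2}\right)\right)^{2} = \left(-463 + \sqrt{- \frac{18}{7}} \left(-2 + \sqrt{- \frac{18}{7}}\right)\right)^{2} = \left(-463 + \frac{3 i \sqrt{14}}{7} \left(-2 + \frac{3 i \sqrt{14}}{7}\right)\right)^{2} = \left(-463 + \frac{3 i \sqrt{14} \left(-2 + \frac{3 i \sqrt{14}}{7}\right)}{7}\right)^{2}$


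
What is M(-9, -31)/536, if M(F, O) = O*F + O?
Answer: 31/67 ≈ 0.46269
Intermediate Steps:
M(F, O) = O + F*O (M(F, O) = F*O + O = O + F*O)
M(-9, -31)/536 = -31*(1 - 9)/536 = -31*(-8)*(1/536) = 248*(1/536) = 31/67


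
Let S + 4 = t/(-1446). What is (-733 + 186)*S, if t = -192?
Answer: 509804/241 ≈ 2115.4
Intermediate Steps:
S = -932/241 (S = -4 - 192/(-1446) = -4 - 192*(-1/1446) = -4 + 32/241 = -932/241 ≈ -3.8672)
(-733 + 186)*S = (-733 + 186)*(-932/241) = -547*(-932/241) = 509804/241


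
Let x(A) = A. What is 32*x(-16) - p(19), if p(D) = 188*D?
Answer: -4084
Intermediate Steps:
32*x(-16) - p(19) = 32*(-16) - 188*19 = -512 - 1*3572 = -512 - 3572 = -4084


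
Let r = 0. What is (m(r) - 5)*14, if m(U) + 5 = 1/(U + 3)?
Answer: -406/3 ≈ -135.33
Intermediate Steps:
m(U) = -5 + 1/(3 + U) (m(U) = -5 + 1/(U + 3) = -5 + 1/(3 + U))
(m(r) - 5)*14 = ((-14 - 5*0)/(3 + 0) - 5)*14 = ((-14 + 0)/3 - 5)*14 = ((⅓)*(-14) - 5)*14 = (-14/3 - 5)*14 = -29/3*14 = -406/3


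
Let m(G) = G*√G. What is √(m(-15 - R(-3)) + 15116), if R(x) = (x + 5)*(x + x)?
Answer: √(15116 - 3*I*√3) ≈ 122.95 - 0.0211*I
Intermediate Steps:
R(x) = 2*x*(5 + x) (R(x) = (5 + x)*(2*x) = 2*x*(5 + x))
m(G) = G^(3/2)
√(m(-15 - R(-3)) + 15116) = √((-15 - 2*(-3)*(5 - 3))^(3/2) + 15116) = √((-15 - 2*(-3)*2)^(3/2) + 15116) = √((-15 - 1*(-12))^(3/2) + 15116) = √((-15 + 12)^(3/2) + 15116) = √((-3)^(3/2) + 15116) = √(-3*I*√3 + 15116) = √(15116 - 3*I*√3)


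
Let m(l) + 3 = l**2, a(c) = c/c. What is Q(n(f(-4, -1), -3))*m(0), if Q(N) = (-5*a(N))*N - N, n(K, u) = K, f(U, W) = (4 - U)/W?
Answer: -144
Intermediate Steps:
f(U, W) = (4 - U)/W
a(c) = 1
m(l) = -3 + l**2
Q(N) = -6*N (Q(N) = (-5*1)*N - N = -5*N - N = -6*N)
Q(n(f(-4, -1), -3))*m(0) = (-6*(4 - 1*(-4))/(-1))*(-3 + 0**2) = (-(-6)*(4 + 4))*(-3 + 0) = -(-6)*8*(-3) = -6*(-8)*(-3) = 48*(-3) = -144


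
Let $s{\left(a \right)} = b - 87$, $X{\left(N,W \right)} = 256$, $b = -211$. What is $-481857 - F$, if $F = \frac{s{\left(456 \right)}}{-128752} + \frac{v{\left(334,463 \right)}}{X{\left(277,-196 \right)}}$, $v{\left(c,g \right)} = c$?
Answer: $- \frac{496321765945}{1030016} \approx -4.8186 \cdot 10^{5}$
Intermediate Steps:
$s{\left(a \right)} = -298$ ($s{\left(a \right)} = -211 - 87 = -298$)
$F = \frac{1346233}{1030016}$ ($F = - \frac{298}{-128752} + \frac{334}{256} = \left(-298\right) \left(- \frac{1}{128752}\right) + 334 \cdot \frac{1}{256} = \frac{149}{64376} + \frac{167}{128} = \frac{1346233}{1030016} \approx 1.307$)
$-481857 - F = -481857 - \frac{1346233}{1030016} = - \frac{496321765945}{1030016}$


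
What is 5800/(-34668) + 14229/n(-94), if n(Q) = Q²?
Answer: 110510543/76581612 ≈ 1.4430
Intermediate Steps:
5800/(-34668) + 14229/n(-94) = 5800/(-34668) + 14229/((-94)²) = 5800*(-1/34668) + 14229/8836 = -1450/8667 + 14229*(1/8836) = -1450/8667 + 14229/8836 = 110510543/76581612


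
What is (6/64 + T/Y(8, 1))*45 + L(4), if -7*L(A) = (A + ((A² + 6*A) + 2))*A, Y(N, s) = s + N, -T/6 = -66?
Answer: 438577/224 ≈ 1957.9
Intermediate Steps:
T = 396 (T = -6*(-66) = 396)
Y(N, s) = N + s
L(A) = -A*(2 + A² + 7*A)/7 (L(A) = -(A + ((A² + 6*A) + 2))*A/7 = -(A + (2 + A² + 6*A))*A/7 = -(2 + A² + 7*A)*A/7 = -A*(2 + A² + 7*A)/7)
(6/64 + T/Y(8, 1))*45 + L(4) = (6/64 + 396/(8 + 1))*45 - ⅐*4*(2 + 4² + 7*4) = (6*(1/64) + 396/9)*45 - ⅐*4*(2 + 16 + 28) = (3/32 + 396*(⅑))*45 - ⅐*4*46 = (3/32 + 44)*45 - 184/7 = (1411/32)*45 - 184/7 = 63495/32 - 184/7 = 438577/224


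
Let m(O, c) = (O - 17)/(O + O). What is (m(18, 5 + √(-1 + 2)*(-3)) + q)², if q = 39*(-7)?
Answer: 96569929/1296 ≈ 74514.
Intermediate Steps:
m(O, c) = (-17 + O)/(2*O) (m(O, c) = (-17 + O)/((2*O)) = (-17 + O)*(1/(2*O)) = (-17 + O)/(2*O))
q = -273
(m(18, 5 + √(-1 + 2)*(-3)) + q)² = ((½)*(-17 + 18)/18 - 273)² = ((½)*(1/18)*1 - 273)² = (1/36 - 273)² = (-9827/36)² = 96569929/1296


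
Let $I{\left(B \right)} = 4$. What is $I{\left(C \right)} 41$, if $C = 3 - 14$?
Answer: $164$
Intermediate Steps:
$C = -11$
$I{\left(C \right)} 41 = 4 \cdot 41 = 164$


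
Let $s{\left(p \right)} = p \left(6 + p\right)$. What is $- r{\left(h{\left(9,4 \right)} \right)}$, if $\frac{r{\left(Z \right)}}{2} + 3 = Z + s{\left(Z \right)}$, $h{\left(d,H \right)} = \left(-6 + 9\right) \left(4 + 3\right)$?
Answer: $-1170$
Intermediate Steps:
$h{\left(d,H \right)} = 21$ ($h{\left(d,H \right)} = 3 \cdot 7 = 21$)
$r{\left(Z \right)} = -6 + 2 Z + 2 Z \left(6 + Z\right)$ ($r{\left(Z \right)} = -6 + 2 \left(Z + Z \left(6 + Z\right)\right) = -6 + \left(2 Z + 2 Z \left(6 + Z\right)\right) = -6 + 2 Z + 2 Z \left(6 + Z\right)$)
$- r{\left(h{\left(9,4 \right)} \right)} = - (-6 + 2 \cdot 21 + 2 \cdot 21 \left(6 + 21\right)) = - (-6 + 42 + 2 \cdot 21 \cdot 27) = - (-6 + 42 + 1134) = \left(-1\right) 1170 = -1170$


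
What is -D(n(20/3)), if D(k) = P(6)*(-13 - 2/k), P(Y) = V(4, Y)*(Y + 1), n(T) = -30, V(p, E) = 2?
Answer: 2716/15 ≈ 181.07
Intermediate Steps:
P(Y) = 2 + 2*Y (P(Y) = 2*(Y + 1) = 2*(1 + Y) = 2 + 2*Y)
D(k) = -182 - 28/k (D(k) = (2 + 2*6)*(-13 - 2/k) = (2 + 12)*(-13 - 2/k) = 14*(-13 - 2/k) = -182 - 28/k)
-D(n(20/3)) = -(-182 - 28/(-30)) = -(-182 - 28*(-1/30)) = -(-182 + 14/15) = -1*(-2716/15) = 2716/15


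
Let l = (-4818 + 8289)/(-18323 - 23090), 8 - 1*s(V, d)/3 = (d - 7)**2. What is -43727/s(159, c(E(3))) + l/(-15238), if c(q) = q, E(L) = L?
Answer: 13796990008021/7572615528 ≈ 1822.0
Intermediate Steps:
s(V, d) = 24 - 3*(-7 + d)**2 (s(V, d) = 24 - 3*(d - 7)**2 = 24 - 3*(-7 + d)**2)
l = -3471/41413 (l = 3471/(-41413) = 3471*(-1/41413) = -3471/41413 ≈ -0.083814)
-43727/s(159, c(E(3))) + l/(-15238) = -43727/(24 - 3*(-7 + 3)**2) - 3471/41413/(-15238) = -43727/(24 - 3*(-4)**2) - 3471/41413*(-1/15238) = -43727/(24 - 3*16) + 3471/631051294 = -43727/(24 - 48) + 3471/631051294 = -43727/(-24) + 3471/631051294 = -43727*(-1/24) + 3471/631051294 = 43727/24 + 3471/631051294 = 13796990008021/7572615528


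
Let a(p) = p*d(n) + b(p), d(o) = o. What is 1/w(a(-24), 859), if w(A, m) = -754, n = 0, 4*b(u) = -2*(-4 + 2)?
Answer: -1/754 ≈ -0.0013263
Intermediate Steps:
b(u) = 1 (b(u) = (-2*(-4 + 2))/4 = (-2*(-2))/4 = (¼)*4 = 1)
a(p) = 1 (a(p) = p*0 + 1 = 0 + 1 = 1)
1/w(a(-24), 859) = 1/(-754) = -1/754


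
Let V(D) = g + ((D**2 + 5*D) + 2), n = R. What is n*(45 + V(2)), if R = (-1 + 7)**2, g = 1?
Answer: 2232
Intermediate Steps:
R = 36 (R = 6**2 = 36)
n = 36
V(D) = 3 + D**2 + 5*D (V(D) = 1 + ((D**2 + 5*D) + 2) = 1 + (2 + D**2 + 5*D) = 3 + D**2 + 5*D)
n*(45 + V(2)) = 36*(45 + (3 + 2**2 + 5*2)) = 36*(45 + (3 + 4 + 10)) = 36*(45 + 17) = 36*62 = 2232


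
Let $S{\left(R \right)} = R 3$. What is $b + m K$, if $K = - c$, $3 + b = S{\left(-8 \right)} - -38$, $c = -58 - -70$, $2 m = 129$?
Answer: $-763$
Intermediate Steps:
$m = \frac{129}{2}$ ($m = \frac{1}{2} \cdot 129 = \frac{129}{2} \approx 64.5$)
$S{\left(R \right)} = 3 R$
$c = 12$ ($c = -58 + 70 = 12$)
$b = 11$ ($b = -3 + \left(3 \left(-8\right) - -38\right) = -3 + \left(-24 + 38\right) = -3 + 14 = 11$)
$K = -12$ ($K = \left(-1\right) 12 = -12$)
$b + m K = 11 + \frac{129}{2} \left(-12\right) = 11 - 774 = -763$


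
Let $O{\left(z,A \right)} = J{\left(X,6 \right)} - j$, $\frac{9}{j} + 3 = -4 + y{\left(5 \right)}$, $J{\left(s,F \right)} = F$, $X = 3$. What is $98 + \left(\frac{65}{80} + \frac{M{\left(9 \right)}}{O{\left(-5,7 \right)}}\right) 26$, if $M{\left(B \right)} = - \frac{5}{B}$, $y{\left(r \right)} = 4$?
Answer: $\frac{76153}{648} \approx 117.52$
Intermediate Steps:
$j = -3$ ($j = \frac{9}{-3 + \left(-4 + 4\right)} = \frac{9}{-3 + 0} = \frac{9}{-3} = 9 \left(- \frac{1}{3}\right) = -3$)
$O{\left(z,A \right)} = 9$ ($O{\left(z,A \right)} = 6 - -3 = 6 + 3 = 9$)
$98 + \left(\frac{65}{80} + \frac{M{\left(9 \right)}}{O{\left(-5,7 \right)}}\right) 26 = 98 + \left(\frac{65}{80} + \frac{\left(-5\right) \frac{1}{9}}{9}\right) 26 = 98 + \left(65 \cdot \frac{1}{80} + \left(-5\right) \frac{1}{9} \cdot \frac{1}{9}\right) 26 = 98 + \left(\frac{13}{16} - \frac{5}{81}\right) 26 = 98 + \frac{973}{1296} \cdot 26 = 98 + \frac{12649}{648} = \frac{76153}{648}$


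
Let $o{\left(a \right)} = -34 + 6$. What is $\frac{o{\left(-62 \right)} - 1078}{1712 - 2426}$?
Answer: $\frac{79}{51} \approx 1.549$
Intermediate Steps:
$o{\left(a \right)} = -28$
$\frac{o{\left(-62 \right)} - 1078}{1712 - 2426} = \frac{-28 - 1078}{1712 - 2426} = - \frac{1106}{-714} = \left(-1106\right) \left(- \frac{1}{714}\right) = \frac{79}{51}$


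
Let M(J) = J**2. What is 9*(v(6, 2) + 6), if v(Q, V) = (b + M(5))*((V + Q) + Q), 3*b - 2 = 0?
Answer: 3288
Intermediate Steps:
b = 2/3 (b = 2/3 + (1/3)*0 = 2/3 + 0 = 2/3 ≈ 0.66667)
v(Q, V) = 77*V/3 + 154*Q/3 (v(Q, V) = (2/3 + 5**2)*((V + Q) + Q) = (2/3 + 25)*((Q + V) + Q) = 77*(V + 2*Q)/3 = 77*V/3 + 154*Q/3)
9*(v(6, 2) + 6) = 9*(((77/3)*2 + (154/3)*6) + 6) = 9*((154/3 + 308) + 6) = 9*(1078/3 + 6) = 9*(1096/3) = 3288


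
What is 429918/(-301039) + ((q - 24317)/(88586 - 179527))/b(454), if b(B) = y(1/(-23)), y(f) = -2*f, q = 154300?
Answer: -978183249427/54753575398 ≈ -17.865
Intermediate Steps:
b(B) = 2/23 (b(B) = -2/(-23) = -2*(-1/23) = 2/23)
429918/(-301039) + ((q - 24317)/(88586 - 179527))/b(454) = 429918/(-301039) + ((154300 - 24317)/(88586 - 179527))/(2/23) = 429918*(-1/301039) + (129983/(-90941))*(23/2) = -429918/301039 + (129983*(-1/90941))*(23/2) = -429918/301039 - 129983/90941*23/2 = -429918/301039 - 2989609/181882 = -978183249427/54753575398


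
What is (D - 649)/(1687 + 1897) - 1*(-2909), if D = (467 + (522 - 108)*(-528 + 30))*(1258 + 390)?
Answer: -46939519/512 ≈ -91679.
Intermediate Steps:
D = -339001840 (D = (467 + 414*(-498))*1648 = (467 - 206172)*1648 = -205705*1648 = -339001840)
(D - 649)/(1687 + 1897) - 1*(-2909) = (-339001840 - 649)/(1687 + 1897) - 1*(-2909) = -339002489/3584 + 2909 = -339002489*1/3584 + 2909 = -48428927/512 + 2909 = -46939519/512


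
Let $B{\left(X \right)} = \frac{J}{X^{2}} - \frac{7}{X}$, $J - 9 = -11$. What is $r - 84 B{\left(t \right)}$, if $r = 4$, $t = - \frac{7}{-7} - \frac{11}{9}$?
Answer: $760$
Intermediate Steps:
$J = -2$ ($J = 9 - 11 = -2$)
$t = - \frac{2}{9}$ ($t = \left(-7\right) \left(- \frac{1}{7}\right) - \frac{11}{9} = 1 - \frac{11}{9} = - \frac{2}{9} \approx -0.22222$)
$B{\left(X \right)} = - \frac{7}{X} - \frac{2}{X^{2}}$ ($B{\left(X \right)} = - \frac{2}{X^{2}} - \frac{7}{X} = - \frac{7}{X} - \frac{2}{X^{2}}$)
$r - 84 B{\left(t \right)} = 4 - 84 \frac{-2 - - \frac{14}{9}}{\frac{4}{81}} = 4 - 84 \frac{81 \left(-2 + \frac{14}{9}\right)}{4} = 4 - 84 \cdot \frac{81}{4} \left(- \frac{4}{9}\right) = 4 - -756 = 4 + 756 = 760$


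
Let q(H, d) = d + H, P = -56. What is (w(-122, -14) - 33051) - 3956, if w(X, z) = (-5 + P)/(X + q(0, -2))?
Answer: -4588807/124 ≈ -37007.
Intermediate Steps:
q(H, d) = H + d
w(X, z) = -61/(-2 + X) (w(X, z) = (-5 - 56)/(X + (0 - 2)) = -61/(X - 2) = -61/(-2 + X))
(w(-122, -14) - 33051) - 3956 = (-61/(-2 - 122) - 33051) - 3956 = (-61/(-124) - 33051) - 3956 = (-61*(-1/124) - 33051) - 3956 = (61/124 - 33051) - 3956 = -4098263/124 - 3956 = -4588807/124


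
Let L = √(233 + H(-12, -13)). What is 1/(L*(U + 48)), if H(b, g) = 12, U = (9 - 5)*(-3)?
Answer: √5/1260 ≈ 0.0017747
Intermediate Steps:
U = -12 (U = 4*(-3) = -12)
L = 7*√5 (L = √(233 + 12) = √245 = 7*√5 ≈ 15.652)
1/(L*(U + 48)) = 1/((7*√5)*(-12 + 48)) = 1/((7*√5)*36) = 1/(252*√5) = √5/1260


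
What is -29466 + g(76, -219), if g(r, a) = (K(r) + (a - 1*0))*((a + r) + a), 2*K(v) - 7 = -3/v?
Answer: 3689963/76 ≈ 48552.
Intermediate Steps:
K(v) = 7/2 - 3/(2*v) (K(v) = 7/2 + (-3/v)/2 = 7/2 - 3/(2*v))
g(r, a) = (a + (-3 + 7*r)/(2*r))*(r + 2*a) (g(r, a) = ((-3 + 7*r)/(2*r) + (a - 1*0))*((a + r) + a) = ((-3 + 7*r)/(2*r) + (a + 0))*(r + 2*a) = ((-3 + 7*r)/(2*r) + a)*(r + 2*a) = (a + (-3 + 7*r)/(2*r))*(r + 2*a))
-29466 + g(76, -219) = -29466 + (-3/2 + 2*(-219)² + 7*(-219) + (7/2)*76 - 219*76 - 3*(-219)/76) = -29466 + (-3/2 + 2*47961 - 1533 + 266 - 16644 - 3*(-219)*1/76) = -29466 + (-3/2 + 95922 - 1533 + 266 - 16644 + 657/76) = -29466 + 5929379/76 = 3689963/76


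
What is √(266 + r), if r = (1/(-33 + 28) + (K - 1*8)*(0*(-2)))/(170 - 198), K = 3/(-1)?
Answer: √1303435/70 ≈ 16.310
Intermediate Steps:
K = -3 (K = 3*(-1) = -3)
r = 1/140 (r = (1/(-33 + 28) + (-3 - 1*8)*(0*(-2)))/(170 - 198) = (1/(-5) + (-3 - 8)*0)/(-28) = (-⅕ - 11*0)*(-1/28) = (-⅕ + 0)*(-1/28) = -⅕*(-1/28) = 1/140 ≈ 0.0071429)
√(266 + r) = √(266 + 1/140) = √(37241/140) = √1303435/70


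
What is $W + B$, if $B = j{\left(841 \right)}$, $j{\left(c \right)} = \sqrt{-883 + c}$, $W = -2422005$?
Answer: $-2422005 + i \sqrt{42} \approx -2.422 \cdot 10^{6} + 6.4807 i$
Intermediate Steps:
$B = i \sqrt{42}$ ($B = \sqrt{-883 + 841} = \sqrt{-42} = i \sqrt{42} \approx 6.4807 i$)
$W + B = -2422005 + i \sqrt{42}$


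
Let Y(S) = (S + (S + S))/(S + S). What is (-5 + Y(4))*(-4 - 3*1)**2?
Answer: -343/2 ≈ -171.50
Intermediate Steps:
Y(S) = 3/2 (Y(S) = (S + 2*S)/((2*S)) = (3*S)*(1/(2*S)) = 3/2)
(-5 + Y(4))*(-4 - 3*1)**2 = (-5 + 3/2)*(-4 - 3*1)**2 = -7*(-4 - 3)**2/2 = -7/2*(-7)**2 = -7/2*49 = -343/2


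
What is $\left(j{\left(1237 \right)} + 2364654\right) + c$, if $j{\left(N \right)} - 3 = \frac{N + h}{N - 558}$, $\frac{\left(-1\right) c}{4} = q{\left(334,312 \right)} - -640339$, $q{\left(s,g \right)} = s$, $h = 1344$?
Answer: $- \frac{134463184}{679} \approx -1.9803 \cdot 10^{5}$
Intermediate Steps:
$c = -2562692$ ($c = - 4 \left(334 - -640339\right) = - 4 \left(334 + 640339\right) = \left(-4\right) 640673 = -2562692$)
$j{\left(N \right)} = 3 + \frac{1344 + N}{-558 + N}$ ($j{\left(N \right)} = 3 + \frac{N + 1344}{N - 558} = 3 + \frac{1344 + N}{-558 + N}$)
$\left(j{\left(1237 \right)} + 2364654\right) + c = \left(\frac{2 \left(-165 + 2 \cdot 1237\right)}{-558 + 1237} + 2364654\right) - 2562692 = \left(\frac{2 \left(-165 + 2474\right)}{679} + 2364654\right) - 2562692 = \left(2 \cdot \frac{1}{679} \cdot 2309 + 2364654\right) - 2562692 = \left(\frac{4618}{679} + 2364654\right) - 2562692 = \frac{1605604684}{679} - 2562692 = - \frac{134463184}{679}$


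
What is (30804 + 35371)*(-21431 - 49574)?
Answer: -4698755875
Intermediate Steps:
(30804 + 35371)*(-21431 - 49574) = 66175*(-71005) = -4698755875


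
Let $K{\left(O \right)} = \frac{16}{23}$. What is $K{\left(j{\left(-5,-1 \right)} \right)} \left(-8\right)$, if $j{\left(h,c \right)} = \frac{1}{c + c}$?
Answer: $- \frac{128}{23} \approx -5.5652$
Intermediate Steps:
$j{\left(h,c \right)} = \frac{1}{2 c}$
$K{\left(O \right)} = \frac{16}{23}$ ($K{\left(O \right)} = 16 \cdot \frac{1}{23} = \frac{16}{23}$)
$K{\left(j{\left(-5,-1 \right)} \right)} \left(-8\right) = \frac{16}{23} \left(-8\right) = - \frac{128}{23}$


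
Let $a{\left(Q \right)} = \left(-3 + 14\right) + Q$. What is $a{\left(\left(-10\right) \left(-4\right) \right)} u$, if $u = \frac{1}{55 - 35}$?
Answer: $\frac{51}{20} \approx 2.55$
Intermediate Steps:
$a{\left(Q \right)} = 11 + Q$
$u = \frac{1}{20} \approx 0.05$
$a{\left(\left(-10\right) \left(-4\right) \right)} u = \left(11 - -40\right) \frac{1}{20} = \left(11 + 40\right) \frac{1}{20} = 51 \cdot \frac{1}{20} = \frac{51}{20}$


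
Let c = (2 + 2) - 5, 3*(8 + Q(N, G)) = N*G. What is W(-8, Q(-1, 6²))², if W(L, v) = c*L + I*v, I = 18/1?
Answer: 123904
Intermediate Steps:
Q(N, G) = -8 + G*N/3 (Q(N, G) = -8 + (N*G)/3 = -8 + (G*N)/3 = -8 + G*N/3)
c = -1 (c = 4 - 5 = -1)
I = 18 (I = 18*1 = 18)
W(L, v) = -L + 18*v
W(-8, Q(-1, 6²))² = (-1*(-8) + 18*(-8 + (⅓)*6²*(-1)))² = (8 + 18*(-8 + (⅓)*36*(-1)))² = (8 + 18*(-8 - 12))² = (8 + 18*(-20))² = (8 - 360)² = (-352)² = 123904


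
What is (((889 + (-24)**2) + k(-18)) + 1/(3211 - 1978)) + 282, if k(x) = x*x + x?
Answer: 2531350/1233 ≈ 2053.0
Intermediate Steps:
k(x) = x + x**2 (k(x) = x**2 + x = x + x**2)
(((889 + (-24)**2) + k(-18)) + 1/(3211 - 1978)) + 282 = (((889 + (-24)**2) - 18*(1 - 18)) + 1/(3211 - 1978)) + 282 = (((889 + 576) - 18*(-17)) + 1/1233) + 282 = ((1465 + 306) + 1/1233) + 282 = (1771 + 1/1233) + 282 = 2183644/1233 + 282 = 2531350/1233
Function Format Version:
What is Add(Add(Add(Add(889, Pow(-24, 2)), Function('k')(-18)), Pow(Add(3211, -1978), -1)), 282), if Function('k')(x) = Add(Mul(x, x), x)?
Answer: Rational(2531350, 1233) ≈ 2053.0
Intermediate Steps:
Function('k')(x) = Add(x, Pow(x, 2)) (Function('k')(x) = Add(Pow(x, 2), x) = Add(x, Pow(x, 2)))
Add(Add(Add(Add(889, Pow(-24, 2)), Function('k')(-18)), Pow(Add(3211, -1978), -1)), 282) = Add(Add(Add(Add(889, Pow(-24, 2)), Mul(-18, Add(1, -18))), Pow(Add(3211, -1978), -1)), 282) = Add(Add(Add(Add(889, 576), Mul(-18, -17)), Pow(1233, -1)), 282) = Add(Add(Add(1465, 306), Rational(1, 1233)), 282) = Add(Add(1771, Rational(1, 1233)), 282) = Add(Rational(2183644, 1233), 282) = Rational(2531350, 1233)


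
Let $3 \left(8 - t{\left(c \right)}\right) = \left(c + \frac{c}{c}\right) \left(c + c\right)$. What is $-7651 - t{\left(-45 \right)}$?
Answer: $-6339$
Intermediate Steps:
$t{\left(c \right)} = 8 - \frac{2 c \left(1 + c\right)}{3}$ ($t{\left(c \right)} = 8 - \frac{\left(c + \frac{c}{c}\right) \left(c + c\right)}{3} = 8 - \frac{\left(c + 1\right) 2 c}{3} = 8 - \frac{\left(1 + c\right) 2 c}{3} = 8 - \frac{2 c \left(1 + c\right)}{3}$)
$-7651 - t{\left(-45 \right)} = -7651 - \left(8 - -30 - \frac{2 \left(-45\right)^{2}}{3}\right) = -7651 - \left(8 + 30 - 1350\right) = -7651 - -1312 = -7651 + 1312 = -6339$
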